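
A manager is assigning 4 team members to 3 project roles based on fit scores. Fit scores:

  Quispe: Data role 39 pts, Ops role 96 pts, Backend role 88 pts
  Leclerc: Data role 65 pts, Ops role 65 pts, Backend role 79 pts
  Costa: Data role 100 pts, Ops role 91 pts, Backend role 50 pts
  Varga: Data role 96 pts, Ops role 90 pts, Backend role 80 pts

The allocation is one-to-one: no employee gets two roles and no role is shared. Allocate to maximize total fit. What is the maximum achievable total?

Optimal: Costa→Data role (100 pts), Varga→Ops role (90 pts), Quispe→Backend role (88 pts) — total 100+90+88 = 278 pts.
Next-best assignment: Costa→Data role, Quispe→Ops role, Varga→Backend role = 276 pts.
Every other assignment is strictly worse.

Max total: 278 pts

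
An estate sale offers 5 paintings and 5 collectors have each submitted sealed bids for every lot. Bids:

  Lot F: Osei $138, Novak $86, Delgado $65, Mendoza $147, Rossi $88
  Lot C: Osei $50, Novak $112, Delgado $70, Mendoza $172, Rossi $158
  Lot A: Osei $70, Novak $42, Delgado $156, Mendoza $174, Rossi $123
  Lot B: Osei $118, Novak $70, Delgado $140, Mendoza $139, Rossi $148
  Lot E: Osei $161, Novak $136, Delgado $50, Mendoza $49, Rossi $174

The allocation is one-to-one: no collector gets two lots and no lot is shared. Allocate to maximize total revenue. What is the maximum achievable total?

Max total: $750

This is a one-to-one assignment (maximum-weight bipartite matching).
Optimal: Osei→Lot F ($138), Novak→Lot E ($136), Delgado→Lot A ($156), Mendoza→Lot C ($172), Rossi→Lot B ($148) — total 138+136+156+172+148 = $750.
Column-greedy (each lot in turn goes to its best remaining collector) gives $715, worse by 35.
No other one-to-one assignment exceeds $750.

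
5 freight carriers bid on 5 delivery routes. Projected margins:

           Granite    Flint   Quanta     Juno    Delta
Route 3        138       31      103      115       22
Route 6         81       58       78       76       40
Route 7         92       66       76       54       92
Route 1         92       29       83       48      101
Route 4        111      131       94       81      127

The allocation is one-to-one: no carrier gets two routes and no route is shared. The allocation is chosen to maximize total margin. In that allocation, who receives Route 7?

Quanta receives Route 7.

This is a one-to-one assignment (maximum-weight bipartite matching).
Optimal: Granite→Route 3 ($138k), Flint→Route 4 ($131k), Quanta→Route 7 ($76k), Juno→Route 6 ($76k), Delta→Route 1 ($101k) — total 138+131+76+76+101 = $522k.
Column-greedy (each route in turn goes to its best remaining carrier) gives $487k, worse by 35.
Next-best assignment: Granite→Route 3, Flint→Route 4, Quanta→Route 1, Juno→Route 6, Delta→Route 7 = $520k.
Checked against all permutations: $522k is optimal.
Quanta's own top route is Route 3 ($103k), but forcing Quanta→Route 3 and reassigning the rest optimally gives only $503k — worse by 19.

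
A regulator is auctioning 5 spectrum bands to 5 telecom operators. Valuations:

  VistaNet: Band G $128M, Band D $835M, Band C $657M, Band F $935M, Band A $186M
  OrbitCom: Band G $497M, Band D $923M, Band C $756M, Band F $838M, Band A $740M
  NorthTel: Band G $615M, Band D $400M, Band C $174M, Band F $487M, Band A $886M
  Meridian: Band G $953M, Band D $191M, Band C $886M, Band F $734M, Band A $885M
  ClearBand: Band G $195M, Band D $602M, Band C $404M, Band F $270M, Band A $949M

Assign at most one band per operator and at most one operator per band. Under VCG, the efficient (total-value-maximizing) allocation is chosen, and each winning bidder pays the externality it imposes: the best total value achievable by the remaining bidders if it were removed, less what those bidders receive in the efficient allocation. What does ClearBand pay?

ClearBand pays $338M.

Efficient allocation: VistaNet→Band F ($935M), OrbitCom→Band D ($923M), NorthTel→Band G ($615M), Meridian→Band C ($886M), ClearBand→Band A ($949M); total welfare W = $4308M.
ClearBand receives Band A at value $949M, so the others get W − 949 = $3359M.
Without ClearBand: best allocation of the remaining 4 bidders over all 5 bands is VistaNet→Band F ($935M), OrbitCom→Band D ($923M), NorthTel→Band A ($886M), Meridian→Band G ($953M), total $3697M.
VCG payment = (others' best without ClearBand) − (others' welfare with ClearBand) = 3697 − 3359 = $338M.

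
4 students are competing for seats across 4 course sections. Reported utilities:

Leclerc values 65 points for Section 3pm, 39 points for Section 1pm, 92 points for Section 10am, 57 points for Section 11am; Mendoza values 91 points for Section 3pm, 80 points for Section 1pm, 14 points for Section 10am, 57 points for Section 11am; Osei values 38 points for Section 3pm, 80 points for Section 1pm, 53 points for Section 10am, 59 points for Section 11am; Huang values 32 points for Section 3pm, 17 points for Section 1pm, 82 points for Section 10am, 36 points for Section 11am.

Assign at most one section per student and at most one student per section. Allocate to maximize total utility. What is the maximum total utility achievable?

Treat this as an assignment problem: match each student to one section.
Optimal: Leclerc→Section 11am (57 points), Mendoza→Section 3pm (91 points), Osei→Section 1pm (80 points), Huang→Section 10am (82 points) — total 57+91+80+82 = 310 points.
Column-greedy (each section in turn goes to its best remaining student) gives 299 points, worse by 11.
Every other assignment is strictly worse.

Maximum total: 310 points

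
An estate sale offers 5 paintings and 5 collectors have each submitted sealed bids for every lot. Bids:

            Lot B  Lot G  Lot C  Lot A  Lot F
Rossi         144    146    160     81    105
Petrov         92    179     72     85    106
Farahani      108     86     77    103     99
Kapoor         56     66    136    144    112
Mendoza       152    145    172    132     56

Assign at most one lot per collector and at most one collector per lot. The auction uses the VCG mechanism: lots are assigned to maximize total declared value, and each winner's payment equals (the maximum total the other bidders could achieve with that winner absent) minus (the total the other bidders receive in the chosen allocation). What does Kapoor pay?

Efficient allocation: Rossi→Lot B ($144), Petrov→Lot G ($179), Farahani→Lot F ($99), Kapoor→Lot A ($144), Mendoza→Lot C ($172); total welfare W = $738.
Kapoor receives Lot A at value $144, so the others get W − 144 = $594.
Without Kapoor: best allocation of the remaining 4 bidders over all 5 lots is Rossi→Lot B ($144), Petrov→Lot G ($179), Farahani→Lot A ($103), Mendoza→Lot C ($172), total $598.
VCG payment = (others' best without Kapoor) − (others' welfare with Kapoor) = 598 − 594 = $4.

Kapoor pays $4.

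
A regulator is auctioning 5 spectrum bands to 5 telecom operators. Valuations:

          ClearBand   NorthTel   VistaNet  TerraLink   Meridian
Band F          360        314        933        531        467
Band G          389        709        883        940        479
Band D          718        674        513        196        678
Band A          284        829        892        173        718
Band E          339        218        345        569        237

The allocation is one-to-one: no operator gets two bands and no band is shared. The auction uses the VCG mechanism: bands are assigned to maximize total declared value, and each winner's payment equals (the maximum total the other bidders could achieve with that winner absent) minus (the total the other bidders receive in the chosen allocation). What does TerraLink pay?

Efficient allocation: ClearBand→Band E ($339M), NorthTel→Band A ($829M), VistaNet→Band F ($933M), TerraLink→Band G ($940M), Meridian→Band D ($678M); total welfare W = $3719M.
TerraLink receives Band G at value $940M, so the others get W − 940 = $2779M.
Without TerraLink: best allocation of the remaining 4 bidders over all 5 bands is ClearBand→Band D ($718M), NorthTel→Band G ($709M), VistaNet→Band F ($933M), Meridian→Band A ($718M), total $3078M.
VCG payment = (others' best without TerraLink) − (others' welfare with TerraLink) = 3078 − 2779 = $299M.

TerraLink pays $299M.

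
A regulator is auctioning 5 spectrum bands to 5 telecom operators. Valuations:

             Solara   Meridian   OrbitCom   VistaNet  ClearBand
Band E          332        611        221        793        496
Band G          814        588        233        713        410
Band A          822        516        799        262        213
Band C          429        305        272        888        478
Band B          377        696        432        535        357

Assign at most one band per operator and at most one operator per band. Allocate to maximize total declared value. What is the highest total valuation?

Maximum total: $3693M

Optimal: Solara→Band G ($814M), Meridian→Band B ($696M), OrbitCom→Band A ($799M), VistaNet→Band C ($888M), ClearBand→Band E ($496M) — total 814+696+799+888+496 = $3693M.
Swapping VistaNet↔Meridian (VistaNet→Band B $535M, Meridian→Band C $305M) loses 744.
Every other assignment is strictly worse.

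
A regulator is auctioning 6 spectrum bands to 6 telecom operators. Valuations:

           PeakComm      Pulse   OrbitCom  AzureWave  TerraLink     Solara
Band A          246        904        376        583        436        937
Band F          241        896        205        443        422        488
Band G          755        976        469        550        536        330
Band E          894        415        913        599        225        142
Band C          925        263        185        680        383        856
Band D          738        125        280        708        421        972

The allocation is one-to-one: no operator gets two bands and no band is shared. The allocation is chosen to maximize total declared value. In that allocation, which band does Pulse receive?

Pulse receives Band F.

Treat this as an assignment problem: match each operator to one band.
Optimal: PeakComm→Band C ($925M), Pulse→Band F ($896M), OrbitCom→Band E ($913M), AzureWave→Band D ($708M), TerraLink→Band G ($536M), Solara→Band A ($937M) — total 925+896+913+708+536+937 = $4915M.
Next-best assignment: PeakComm→Band C, Pulse→Band G, OrbitCom→Band E, AzureWave→Band D, TerraLink→Band F, Solara→Band A = $4881M.
No other one-to-one assignment exceeds $4915M.
Pulse's own top band is Band G ($976M), but forcing Pulse→Band G and reassigning the rest optimally gives only $4881M — worse by 34.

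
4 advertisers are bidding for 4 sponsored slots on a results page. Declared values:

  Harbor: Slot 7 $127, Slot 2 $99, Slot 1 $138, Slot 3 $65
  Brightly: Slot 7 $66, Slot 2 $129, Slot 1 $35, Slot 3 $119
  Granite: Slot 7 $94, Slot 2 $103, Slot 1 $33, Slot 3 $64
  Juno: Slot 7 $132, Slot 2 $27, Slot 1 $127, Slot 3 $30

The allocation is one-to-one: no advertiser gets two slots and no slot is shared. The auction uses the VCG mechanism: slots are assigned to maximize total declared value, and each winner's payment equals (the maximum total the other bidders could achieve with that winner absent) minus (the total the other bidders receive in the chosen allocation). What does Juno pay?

Juno pays $1.

Efficient allocation: Harbor→Slot 1 ($138), Brightly→Slot 3 ($119), Granite→Slot 2 ($103), Juno→Slot 7 ($132); total welfare W = $492.
Juno receives Slot 7 at value $132, so the others get W − 132 = $360.
Without Juno: best allocation of the remaining 3 bidders over all 4 slots is Harbor→Slot 1 ($138), Brightly→Slot 2 ($129), Granite→Slot 7 ($94), total $361.
VCG payment = (others' best without Juno) − (others' welfare with Juno) = 361 − 360 = $1.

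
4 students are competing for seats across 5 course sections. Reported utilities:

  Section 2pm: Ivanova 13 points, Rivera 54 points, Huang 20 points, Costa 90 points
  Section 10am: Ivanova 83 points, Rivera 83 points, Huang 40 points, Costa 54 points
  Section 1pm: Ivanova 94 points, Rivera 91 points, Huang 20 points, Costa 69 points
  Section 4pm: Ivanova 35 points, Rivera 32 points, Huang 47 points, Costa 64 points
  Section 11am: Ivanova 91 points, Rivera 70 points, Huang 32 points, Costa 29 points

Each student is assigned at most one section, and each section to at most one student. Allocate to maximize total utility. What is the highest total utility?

Max total: 319 points

Optimal: Ivanova→Section 11am (91 points), Rivera→Section 1pm (91 points), Huang→Section 4pm (47 points), Costa→Section 2pm (90 points) — total 91+91+47+90 = 319 points.
Max-entry greedy (repeatedly take the single best remaining cell) gives 314 points, worse by 5.
Swapping Rivera↔Huang (Rivera→Section 4pm 32 points, Huang→Section 1pm 20 points) loses 86.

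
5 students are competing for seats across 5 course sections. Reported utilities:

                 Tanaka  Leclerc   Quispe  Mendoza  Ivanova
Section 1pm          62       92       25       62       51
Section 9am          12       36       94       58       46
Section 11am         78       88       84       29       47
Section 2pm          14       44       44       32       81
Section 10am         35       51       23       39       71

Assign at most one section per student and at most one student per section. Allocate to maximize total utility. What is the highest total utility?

Max total: 384 points

Optimal: Tanaka→Section 11am (78 points), Leclerc→Section 1pm (92 points), Quispe→Section 9am (94 points), Mendoza→Section 10am (39 points), Ivanova→Section 2pm (81 points) — total 78+92+94+39+81 = 384 points.
Next-best assignment: Tanaka→Section 11am, Leclerc→Section 1pm, Quispe→Section 9am, Mendoza→Section 2pm, Ivanova→Section 10am = 367 points.
Swapping Mendoza↔Leclerc (Mendoza→Section 1pm 62 points, Leclerc→Section 10am 51 points) loses 18.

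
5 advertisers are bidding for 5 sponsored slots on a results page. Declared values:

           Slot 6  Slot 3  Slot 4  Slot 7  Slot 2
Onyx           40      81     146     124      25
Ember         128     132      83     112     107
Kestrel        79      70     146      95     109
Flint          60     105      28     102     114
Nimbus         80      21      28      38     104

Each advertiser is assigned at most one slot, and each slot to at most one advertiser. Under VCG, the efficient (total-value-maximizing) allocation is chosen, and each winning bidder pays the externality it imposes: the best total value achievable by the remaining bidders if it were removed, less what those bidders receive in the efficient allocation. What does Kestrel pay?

Efficient allocation: Onyx→Slot 7 ($124), Ember→Slot 6 ($128), Kestrel→Slot 4 ($146), Flint→Slot 3 ($105), Nimbus→Slot 2 ($104); total welfare W = $607.
Kestrel receives Slot 4 at value $146, so the others get W − 146 = $461.
Without Kestrel: best allocation of the remaining 4 bidders over all 5 slots is Onyx→Slot 4 ($146), Ember→Slot 3 ($132), Flint→Slot 7 ($102), Nimbus→Slot 2 ($104), total $484.
VCG payment = (others' best without Kestrel) − (others' welfare with Kestrel) = 484 − 461 = $23.

Kestrel pays $23.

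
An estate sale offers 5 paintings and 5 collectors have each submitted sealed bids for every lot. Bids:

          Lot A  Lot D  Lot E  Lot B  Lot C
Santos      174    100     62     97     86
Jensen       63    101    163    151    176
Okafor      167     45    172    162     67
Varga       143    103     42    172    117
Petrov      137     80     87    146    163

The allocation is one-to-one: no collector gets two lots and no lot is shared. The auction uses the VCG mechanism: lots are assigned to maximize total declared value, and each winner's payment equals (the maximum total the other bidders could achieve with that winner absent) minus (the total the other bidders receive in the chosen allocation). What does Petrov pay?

Efficient allocation: Santos→Lot A ($174), Jensen→Lot D ($101), Okafor→Lot E ($172), Varga→Lot B ($172), Petrov→Lot C ($163); total welfare W = $782.
Petrov receives Lot C at value $163, so the others get W − 163 = $619.
Without Petrov: best allocation of the remaining 4 bidders over all 5 lots is Santos→Lot A ($174), Jensen→Lot C ($176), Okafor→Lot E ($172), Varga→Lot B ($172), total $694.
VCG payment = (others' best without Petrov) − (others' welfare with Petrov) = 694 − 619 = $75.

Petrov pays $75.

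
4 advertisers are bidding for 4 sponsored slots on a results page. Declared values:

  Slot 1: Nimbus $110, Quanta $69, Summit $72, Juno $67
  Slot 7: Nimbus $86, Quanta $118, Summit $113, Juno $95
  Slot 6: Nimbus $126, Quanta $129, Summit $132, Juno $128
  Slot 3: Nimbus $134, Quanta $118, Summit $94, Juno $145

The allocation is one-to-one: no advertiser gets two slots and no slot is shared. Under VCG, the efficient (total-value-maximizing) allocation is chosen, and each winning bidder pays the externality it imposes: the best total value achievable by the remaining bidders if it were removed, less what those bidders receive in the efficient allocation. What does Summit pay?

Summit pays $16.

Efficient allocation: Nimbus→Slot 1 ($110), Quanta→Slot 7 ($118), Summit→Slot 6 ($132), Juno→Slot 3 ($145); total welfare W = $505.
Summit receives Slot 6 at value $132, so the others get W − 132 = $373.
Without Summit: best allocation of the remaining 3 bidders over all 4 slots is Nimbus→Slot 6 ($126), Quanta→Slot 7 ($118), Juno→Slot 3 ($145), total $389.
VCG payment = (others' best without Summit) − (others' welfare with Summit) = 389 − 373 = $16.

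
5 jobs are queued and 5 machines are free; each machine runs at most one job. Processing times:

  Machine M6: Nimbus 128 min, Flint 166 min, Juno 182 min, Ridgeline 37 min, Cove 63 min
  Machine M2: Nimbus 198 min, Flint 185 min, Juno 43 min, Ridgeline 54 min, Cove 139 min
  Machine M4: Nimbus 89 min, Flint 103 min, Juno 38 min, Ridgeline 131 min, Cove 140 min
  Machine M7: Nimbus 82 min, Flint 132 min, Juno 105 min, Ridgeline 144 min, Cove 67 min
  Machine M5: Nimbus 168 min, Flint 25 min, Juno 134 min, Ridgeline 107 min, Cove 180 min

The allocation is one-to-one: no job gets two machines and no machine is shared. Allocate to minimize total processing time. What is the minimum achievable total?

Treat this as an assignment problem: match each job to one machine.
Optimal: Nimbus→Machine M4 (89 min), Flint→Machine M5 (25 min), Juno→Machine M2 (43 min), Ridgeline→Machine M6 (37 min), Cove→Machine M7 (67 min) — total 89+25+43+37+67 = 261 min.
Row-greedy (each job in turn takes its cheapest remaining machine) gives 321 min, worse by 60.

Min total: 261 min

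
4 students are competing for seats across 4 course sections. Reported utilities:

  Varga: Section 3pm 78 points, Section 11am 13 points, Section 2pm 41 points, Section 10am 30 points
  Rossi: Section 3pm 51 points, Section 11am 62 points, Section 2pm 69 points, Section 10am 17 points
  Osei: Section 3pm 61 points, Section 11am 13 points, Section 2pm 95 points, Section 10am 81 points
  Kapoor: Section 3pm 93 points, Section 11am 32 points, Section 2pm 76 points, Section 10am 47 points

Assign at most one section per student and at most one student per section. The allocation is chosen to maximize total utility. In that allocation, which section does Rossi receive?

Optimal: Varga→Section 3pm (78 points), Rossi→Section 11am (62 points), Osei→Section 10am (81 points), Kapoor→Section 2pm (76 points) — total 78+62+81+76 = 297 points.
Row-greedy (each student in turn takes its best remaining section) gives 260 points, worse by 37.
Next-best assignment: Varga→Section 3pm, Rossi→Section 11am, Osei→Section 2pm, Kapoor→Section 10am = 282 points.
Rossi's own top section is Section 2pm (69 points), but forcing Rossi→Section 2pm and reassigning the rest optimally gives only 260 points — worse by 37.

Rossi receives Section 11am.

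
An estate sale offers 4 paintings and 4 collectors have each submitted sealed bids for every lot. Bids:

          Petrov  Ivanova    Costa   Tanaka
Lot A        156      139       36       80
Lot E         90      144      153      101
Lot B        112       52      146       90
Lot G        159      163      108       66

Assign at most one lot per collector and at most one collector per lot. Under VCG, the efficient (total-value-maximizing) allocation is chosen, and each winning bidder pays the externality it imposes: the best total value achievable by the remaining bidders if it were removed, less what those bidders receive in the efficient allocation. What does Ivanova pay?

Efficient allocation: Petrov→Lot A ($156), Ivanova→Lot G ($163), Costa→Lot B ($146), Tanaka→Lot E ($101); total welfare W = $566.
Ivanova receives Lot G at value $163, so the others get W − 163 = $403.
Without Ivanova: best allocation of the remaining 3 bidders over all 4 lots is Petrov→Lot G ($159), Costa→Lot B ($146), Tanaka→Lot E ($101), total $406.
VCG payment = (others' best without Ivanova) − (others' welfare with Ivanova) = 406 − 403 = $3.

Ivanova pays $3.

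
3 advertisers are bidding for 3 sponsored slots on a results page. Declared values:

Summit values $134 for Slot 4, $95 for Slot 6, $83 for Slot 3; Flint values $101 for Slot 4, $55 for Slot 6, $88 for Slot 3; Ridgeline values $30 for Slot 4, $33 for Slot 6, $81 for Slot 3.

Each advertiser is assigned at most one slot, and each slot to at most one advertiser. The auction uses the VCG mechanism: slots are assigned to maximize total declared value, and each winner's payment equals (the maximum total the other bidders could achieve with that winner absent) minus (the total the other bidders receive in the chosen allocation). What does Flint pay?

Flint pays $39.

Efficient allocation: Summit→Slot 6 ($95), Flint→Slot 4 ($101), Ridgeline→Slot 3 ($81); total welfare W = $277.
Flint receives Slot 4 at value $101, so the others get W − 101 = $176.
Without Flint: best allocation of the remaining 2 bidders over all 3 slots is Summit→Slot 4 ($134), Ridgeline→Slot 3 ($81), total $215.
VCG payment = (others' best without Flint) − (others' welfare with Flint) = 215 − 176 = $39.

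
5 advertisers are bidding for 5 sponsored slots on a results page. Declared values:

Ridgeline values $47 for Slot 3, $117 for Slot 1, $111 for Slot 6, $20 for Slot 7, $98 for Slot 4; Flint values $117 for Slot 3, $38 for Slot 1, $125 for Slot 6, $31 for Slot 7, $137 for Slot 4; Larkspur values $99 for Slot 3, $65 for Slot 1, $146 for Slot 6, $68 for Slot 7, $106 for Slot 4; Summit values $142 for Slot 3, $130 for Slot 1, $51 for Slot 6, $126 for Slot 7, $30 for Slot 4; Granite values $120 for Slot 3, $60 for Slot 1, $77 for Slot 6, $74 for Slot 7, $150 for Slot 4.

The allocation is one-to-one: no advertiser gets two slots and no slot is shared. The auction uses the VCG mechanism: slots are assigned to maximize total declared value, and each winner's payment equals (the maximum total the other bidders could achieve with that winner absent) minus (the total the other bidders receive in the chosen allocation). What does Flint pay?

Flint pays $16.

Efficient allocation: Ridgeline→Slot 1 ($117), Flint→Slot 3 ($117), Larkspur→Slot 6 ($146), Summit→Slot 7 ($126), Granite→Slot 4 ($150); total welfare W = $656.
Flint receives Slot 3 at value $117, so the others get W − 117 = $539.
Without Flint: best allocation of the remaining 4 bidders over all 5 slots is Ridgeline→Slot 1 ($117), Larkspur→Slot 6 ($146), Summit→Slot 3 ($142), Granite→Slot 4 ($150), total $555.
VCG payment = (others' best without Flint) − (others' welfare with Flint) = 555 − 539 = $16.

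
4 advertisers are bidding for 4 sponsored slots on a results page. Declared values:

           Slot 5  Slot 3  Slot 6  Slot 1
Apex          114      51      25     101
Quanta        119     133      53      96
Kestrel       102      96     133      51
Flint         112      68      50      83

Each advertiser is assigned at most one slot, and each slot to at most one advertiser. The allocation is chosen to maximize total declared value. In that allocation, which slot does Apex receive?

Apex receives Slot 1.

Optimal: Apex→Slot 1 ($101), Quanta→Slot 3 ($133), Kestrel→Slot 6 ($133), Flint→Slot 5 ($112) — total 101+133+133+112 = $479.
Column-greedy (each slot in turn goes to its best remaining advertiser) gives $366, worse by 113.
Swapping Apex↔Quanta (Apex→Slot 3 $51, Quanta→Slot 1 $96) loses 87.
Every other assignment is strictly worse.
Apex's own top slot is Slot 5 ($114), but forcing Apex→Slot 5 and reassigning the rest optimally gives only $463 — worse by 16.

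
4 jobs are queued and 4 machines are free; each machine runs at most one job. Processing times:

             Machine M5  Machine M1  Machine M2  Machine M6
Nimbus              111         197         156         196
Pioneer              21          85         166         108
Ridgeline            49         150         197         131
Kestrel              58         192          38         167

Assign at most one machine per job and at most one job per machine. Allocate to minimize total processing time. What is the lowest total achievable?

This is the linear assignment problem.
Optimal: Nimbus→Machine M5 (111 min), Pioneer→Machine M1 (85 min), Ridgeline→Machine M6 (131 min), Kestrel→Machine M2 (38 min) — total 111+85+131+38 = 365 min.
Column-greedy (each machine in turn goes to its cheapest remaining job) gives 405 min, worse by 40.
Next-best assignment: Nimbus→Machine M6, Pioneer→Machine M1, Ridgeline→Machine M5, Kestrel→Machine M2 = 368 min.

Min total: 365 min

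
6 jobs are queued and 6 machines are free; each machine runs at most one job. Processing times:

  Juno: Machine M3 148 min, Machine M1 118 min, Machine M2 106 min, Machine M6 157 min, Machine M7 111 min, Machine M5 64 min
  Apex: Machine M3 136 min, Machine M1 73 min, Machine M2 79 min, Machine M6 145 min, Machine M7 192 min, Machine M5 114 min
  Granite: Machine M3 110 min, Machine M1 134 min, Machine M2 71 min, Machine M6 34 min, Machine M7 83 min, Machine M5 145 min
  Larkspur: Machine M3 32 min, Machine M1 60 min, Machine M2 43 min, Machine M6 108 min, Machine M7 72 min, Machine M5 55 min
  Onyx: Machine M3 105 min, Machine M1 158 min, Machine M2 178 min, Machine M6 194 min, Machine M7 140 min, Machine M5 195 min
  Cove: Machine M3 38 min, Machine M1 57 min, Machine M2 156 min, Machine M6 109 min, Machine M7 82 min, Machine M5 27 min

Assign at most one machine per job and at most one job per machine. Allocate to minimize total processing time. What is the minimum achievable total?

Optimal: Juno→Machine M5 (64 min), Apex→Machine M1 (73 min), Granite→Machine M6 (34 min), Larkspur→Machine M2 (43 min), Onyx→Machine M7 (140 min), Cove→Machine M3 (38 min) — total 64+73+34+43+140+38 = 392 min.
Column-greedy (each machine in turn goes to its cheapest remaining job) gives 611 min, worse by 219.
Next-best assignment: Juno→Machine M7, Apex→Machine M1, Granite→Machine M6, Larkspur→Machine M2, Onyx→Machine M3, Cove→Machine M5 = 393 min.
Swapping Juno↔Onyx (Juno→Machine M7 111 min, Onyx→Machine M5 195 min) adds 102.

Minimum total: 392 min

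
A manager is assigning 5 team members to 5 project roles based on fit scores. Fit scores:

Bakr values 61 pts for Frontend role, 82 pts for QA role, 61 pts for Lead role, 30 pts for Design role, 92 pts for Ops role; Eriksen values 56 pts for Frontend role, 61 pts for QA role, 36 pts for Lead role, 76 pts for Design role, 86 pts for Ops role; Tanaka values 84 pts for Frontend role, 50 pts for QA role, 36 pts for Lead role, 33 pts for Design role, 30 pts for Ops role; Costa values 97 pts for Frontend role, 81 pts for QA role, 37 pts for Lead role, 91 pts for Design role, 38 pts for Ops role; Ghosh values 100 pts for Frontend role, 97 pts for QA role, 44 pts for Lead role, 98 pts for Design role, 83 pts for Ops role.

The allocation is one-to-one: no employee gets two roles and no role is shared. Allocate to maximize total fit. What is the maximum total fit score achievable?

This is a one-to-one assignment (maximum-weight bipartite matching).
Optimal: Bakr→Lead role (61 pts), Eriksen→Ops role (86 pts), Tanaka→Frontend role (84 pts), Costa→Design role (91 pts), Ghosh→QA role (97 pts) — total 61+86+84+91+97 = 419 pts.
Swapping Bakr↔Tanaka (Bakr→Frontend role 61 pts, Tanaka→Lead role 36 pts) loses 48.

Max total: 419 pts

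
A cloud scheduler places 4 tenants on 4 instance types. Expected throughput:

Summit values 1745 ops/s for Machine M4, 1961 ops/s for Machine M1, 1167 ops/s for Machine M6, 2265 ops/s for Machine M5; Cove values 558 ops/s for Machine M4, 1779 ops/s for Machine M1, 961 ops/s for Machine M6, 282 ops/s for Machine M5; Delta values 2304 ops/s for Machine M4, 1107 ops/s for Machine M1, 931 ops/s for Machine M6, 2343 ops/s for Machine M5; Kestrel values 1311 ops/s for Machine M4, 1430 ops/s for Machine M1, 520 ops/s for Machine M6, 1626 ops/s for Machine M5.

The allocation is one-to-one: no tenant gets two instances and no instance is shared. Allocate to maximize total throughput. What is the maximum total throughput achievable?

Maximum total: 6960 ops/s

Optimal: Summit→Machine M5 (2265 ops/s), Cove→Machine M6 (961 ops/s), Delta→Machine M4 (2304 ops/s), Kestrel→Machine M1 (1430 ops/s) — total 2265+961+2304+1430 = 6960 ops/s.
Row-greedy (each tenant in turn takes its best remaining instance) gives 6868 ops/s, worse by 92.
Every other assignment is strictly worse.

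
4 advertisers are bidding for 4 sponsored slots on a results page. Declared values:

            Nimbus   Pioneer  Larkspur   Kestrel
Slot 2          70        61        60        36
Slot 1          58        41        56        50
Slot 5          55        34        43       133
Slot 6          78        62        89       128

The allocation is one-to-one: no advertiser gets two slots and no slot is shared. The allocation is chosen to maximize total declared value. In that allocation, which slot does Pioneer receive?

Pioneer receives Slot 2.

This is the linear assignment problem.
Optimal: Nimbus→Slot 1 ($58), Pioneer→Slot 2 ($61), Larkspur→Slot 6 ($89), Kestrel→Slot 5 ($133) — total 58+61+89+133 = $341.
Column-greedy (each slot in turn goes to its best remaining advertiser) gives $321, worse by 20.
Every other assignment is strictly worse.
Pioneer's own top slot is Slot 6 ($62), but forcing Pioneer→Slot 6 and reassigning the rest optimally gives only $321 — worse by 20.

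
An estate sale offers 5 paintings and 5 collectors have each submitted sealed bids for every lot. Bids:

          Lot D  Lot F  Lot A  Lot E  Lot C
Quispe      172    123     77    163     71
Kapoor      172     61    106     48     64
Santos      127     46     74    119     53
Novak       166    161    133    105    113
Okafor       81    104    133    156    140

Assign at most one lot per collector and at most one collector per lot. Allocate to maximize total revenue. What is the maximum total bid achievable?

Maximum total: $710

Optimal: Quispe→Lot E ($163), Kapoor→Lot D ($172), Santos→Lot A ($74), Novak→Lot F ($161), Okafor→Lot C ($140) — total 163+172+74+161+140 = $710.
Row-greedy (each collector in turn takes its best remaining lot) gives $698, worse by 12.
Swapping Quispe↔Santos (Quispe→Lot A $77, Santos→Lot E $119) loses 41.
Checked against all permutations: $710 is optimal.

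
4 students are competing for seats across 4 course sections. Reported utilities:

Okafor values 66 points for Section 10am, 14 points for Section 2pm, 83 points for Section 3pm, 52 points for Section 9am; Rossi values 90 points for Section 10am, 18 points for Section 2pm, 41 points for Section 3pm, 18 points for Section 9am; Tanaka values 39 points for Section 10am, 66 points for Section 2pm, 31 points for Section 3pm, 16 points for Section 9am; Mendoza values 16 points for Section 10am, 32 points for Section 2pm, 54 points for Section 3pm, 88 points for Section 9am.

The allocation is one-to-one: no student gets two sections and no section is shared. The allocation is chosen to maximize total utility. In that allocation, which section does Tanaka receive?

Tanaka receives Section 2pm.

Optimal: Okafor→Section 3pm (83 points), Rossi→Section 10am (90 points), Tanaka→Section 2pm (66 points), Mendoza→Section 9am (88 points) — total 83+90+66+88 = 327 points.
Next-best assignment: Okafor→Section 9am, Rossi→Section 10am, Tanaka→Section 2pm, Mendoza→Section 3pm = 262 points.
Every other assignment is strictly worse.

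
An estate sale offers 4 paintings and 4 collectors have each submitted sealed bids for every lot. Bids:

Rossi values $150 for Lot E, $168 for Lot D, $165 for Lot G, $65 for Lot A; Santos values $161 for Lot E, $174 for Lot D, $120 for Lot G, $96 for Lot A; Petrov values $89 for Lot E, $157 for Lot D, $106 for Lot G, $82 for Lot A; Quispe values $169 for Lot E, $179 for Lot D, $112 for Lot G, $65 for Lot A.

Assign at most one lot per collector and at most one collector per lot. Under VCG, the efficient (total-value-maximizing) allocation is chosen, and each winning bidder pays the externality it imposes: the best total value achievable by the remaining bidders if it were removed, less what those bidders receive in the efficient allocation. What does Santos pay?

Santos pays $75.

Efficient allocation: Rossi→Lot G ($165), Santos→Lot D ($174), Petrov→Lot A ($82), Quispe→Lot E ($169); total welfare W = $590.
Santos receives Lot D at value $174, so the others get W − 174 = $416.
Without Santos: best allocation of the remaining 3 bidders over all 4 lots is Rossi→Lot G ($165), Petrov→Lot D ($157), Quispe→Lot E ($169), total $491.
VCG payment = (others' best without Santos) − (others' welfare with Santos) = 491 − 416 = $75.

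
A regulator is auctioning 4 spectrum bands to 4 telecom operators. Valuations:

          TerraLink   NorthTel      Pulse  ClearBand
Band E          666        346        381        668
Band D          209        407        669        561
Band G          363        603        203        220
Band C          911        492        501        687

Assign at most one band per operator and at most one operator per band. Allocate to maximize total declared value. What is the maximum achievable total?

Maximum total: $2851M

Treat this as an assignment problem: match each operator to one band.
Optimal: TerraLink→Band C ($911M), NorthTel→Band G ($603M), Pulse→Band D ($669M), ClearBand→Band E ($668M) — total 911+603+669+668 = $2851M.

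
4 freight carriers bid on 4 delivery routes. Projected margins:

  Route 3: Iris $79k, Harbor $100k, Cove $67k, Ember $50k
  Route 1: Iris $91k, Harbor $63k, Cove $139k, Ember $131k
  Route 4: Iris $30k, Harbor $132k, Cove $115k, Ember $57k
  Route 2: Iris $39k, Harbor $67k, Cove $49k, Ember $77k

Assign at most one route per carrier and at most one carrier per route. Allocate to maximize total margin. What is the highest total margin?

Optimal: Iris→Route 3 ($79k), Harbor→Route 4 ($132k), Cove→Route 1 ($139k), Ember→Route 2 ($77k) — total 79+132+139+77 = $427k.
Column-greedy (each route in turn goes to its best remaining carrier) gives $335k, worse by 92.
Swapping Ember↔Cove (Ember→Route 1 $131k, Cove→Route 2 $49k) loses 36.

Maximum total: $427k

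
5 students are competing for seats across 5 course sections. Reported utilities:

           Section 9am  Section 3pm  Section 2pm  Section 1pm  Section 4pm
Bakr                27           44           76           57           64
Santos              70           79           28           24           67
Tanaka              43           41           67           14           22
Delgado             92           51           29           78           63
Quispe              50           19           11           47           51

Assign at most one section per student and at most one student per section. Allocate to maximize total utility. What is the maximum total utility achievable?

Optimal: Bakr→Section 4pm (64 points), Santos→Section 3pm (79 points), Tanaka→Section 2pm (67 points), Delgado→Section 9am (92 points), Quispe→Section 1pm (47 points) — total 64+79+67+92+47 = 349 points.
Swapping Quispe↔Delgado (Quispe→Section 9am 50 points, Delgado→Section 1pm 78 points) loses 11.

Maximum total: 349 points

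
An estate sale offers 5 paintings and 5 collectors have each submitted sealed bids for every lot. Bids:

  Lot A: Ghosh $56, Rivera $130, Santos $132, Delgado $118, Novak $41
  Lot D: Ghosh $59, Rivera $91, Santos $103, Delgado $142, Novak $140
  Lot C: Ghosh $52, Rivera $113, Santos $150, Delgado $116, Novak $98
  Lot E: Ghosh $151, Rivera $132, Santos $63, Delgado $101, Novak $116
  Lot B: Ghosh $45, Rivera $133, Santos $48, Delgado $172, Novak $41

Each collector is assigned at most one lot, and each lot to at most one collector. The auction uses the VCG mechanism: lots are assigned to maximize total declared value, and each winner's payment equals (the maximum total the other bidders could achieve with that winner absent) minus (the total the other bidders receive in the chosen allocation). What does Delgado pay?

Delgado pays $3.

Efficient allocation: Ghosh→Lot E ($151), Rivera→Lot A ($130), Santos→Lot C ($150), Delgado→Lot B ($172), Novak→Lot D ($140); total welfare W = $743.
Delgado receives Lot B at value $172, so the others get W − 172 = $571.
Without Delgado: best allocation of the remaining 4 bidders over all 5 lots is Ghosh→Lot E ($151), Rivera→Lot B ($133), Santos→Lot C ($150), Novak→Lot D ($140), total $574.
VCG payment = (others' best without Delgado) − (others' welfare with Delgado) = 574 − 571 = $3.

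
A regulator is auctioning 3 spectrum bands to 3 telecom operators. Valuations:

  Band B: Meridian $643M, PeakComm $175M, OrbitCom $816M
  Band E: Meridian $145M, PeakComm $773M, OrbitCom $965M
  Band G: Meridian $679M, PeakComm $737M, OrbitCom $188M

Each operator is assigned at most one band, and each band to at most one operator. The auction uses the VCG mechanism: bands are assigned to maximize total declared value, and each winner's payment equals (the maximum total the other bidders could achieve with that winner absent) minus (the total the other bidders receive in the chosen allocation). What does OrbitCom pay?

Efficient allocation: Meridian→Band B ($643M), PeakComm→Band G ($737M), OrbitCom→Band E ($965M); total welfare W = $2345M.
OrbitCom receives Band E at value $965M, so the others get W − 965 = $1380M.
Without OrbitCom: best allocation of the remaining 2 bidders over all 3 bands is Meridian→Band G ($679M), PeakComm→Band E ($773M), total $1452M.
VCG payment = (others' best without OrbitCom) − (others' welfare with OrbitCom) = 1452 − 1380 = $72M.

OrbitCom pays $72M.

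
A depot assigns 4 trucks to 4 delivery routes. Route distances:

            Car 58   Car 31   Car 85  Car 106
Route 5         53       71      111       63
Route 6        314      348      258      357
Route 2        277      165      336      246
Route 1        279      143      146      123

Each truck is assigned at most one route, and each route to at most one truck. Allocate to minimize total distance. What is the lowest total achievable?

Min total: 599 km

This is the linear assignment problem.
Optimal: Car 58→Route 5 (53 km), Car 31→Route 2 (165 km), Car 85→Route 6 (258 km), Car 106→Route 1 (123 km) — total 53+165+258+123 = 599 km.
Swapping Car 31↔Car 85 (Car 31→Route 6 348 km, Car 85→Route 2 336 km) adds 261.
Checked against all permutations: 599 km is optimal.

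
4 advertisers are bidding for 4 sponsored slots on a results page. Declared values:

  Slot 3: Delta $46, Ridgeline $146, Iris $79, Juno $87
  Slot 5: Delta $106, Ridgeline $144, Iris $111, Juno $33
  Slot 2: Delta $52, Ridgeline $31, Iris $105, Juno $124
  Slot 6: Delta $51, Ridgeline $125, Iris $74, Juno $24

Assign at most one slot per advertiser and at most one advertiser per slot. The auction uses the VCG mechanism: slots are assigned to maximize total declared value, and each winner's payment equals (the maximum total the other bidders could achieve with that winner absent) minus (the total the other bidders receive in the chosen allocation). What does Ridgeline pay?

Ridgeline pays $5.

Efficient allocation: Delta→Slot 5 ($106), Ridgeline→Slot 3 ($146), Iris→Slot 6 ($74), Juno→Slot 2 ($124); total welfare W = $450.
Ridgeline receives Slot 3 at value $146, so the others get W − 146 = $304.
Without Ridgeline: best allocation of the remaining 3 bidders over all 4 slots is Delta→Slot 5 ($106), Iris→Slot 3 ($79), Juno→Slot 2 ($124), total $309.
VCG payment = (others' best without Ridgeline) − (others' welfare with Ridgeline) = 309 − 304 = $5.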